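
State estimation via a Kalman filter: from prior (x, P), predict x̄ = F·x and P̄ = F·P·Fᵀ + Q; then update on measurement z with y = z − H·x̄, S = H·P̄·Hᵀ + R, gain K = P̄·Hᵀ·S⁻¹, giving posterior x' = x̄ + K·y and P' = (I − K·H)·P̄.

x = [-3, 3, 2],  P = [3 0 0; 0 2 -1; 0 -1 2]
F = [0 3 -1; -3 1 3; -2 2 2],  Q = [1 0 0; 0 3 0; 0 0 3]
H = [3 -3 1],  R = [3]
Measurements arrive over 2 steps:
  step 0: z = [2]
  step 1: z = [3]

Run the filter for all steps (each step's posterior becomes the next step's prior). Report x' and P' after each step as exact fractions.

step 0: x̄ = F·x = [7, 18, 16]
step 0: P̄ = F·P·Fᵀ + Q = [27 -8 4; -8 44 26; 4 26 23]
step 0: y = z − H·x̄ = [19]
step 0: S = H·P̄·Hᵀ + R = [677]
step 0: K = P̄·Hᵀ·S⁻¹ = [109/677; -130/677; -43/677]
step 0: x' = x̄ + K·y = [6810/677, 9716/677, 10015/677]
step 0: P' = (I − K·H)·P̄ = [6398/677 8754/677 7395/677; 8754/677 12888/677 12012/677; 7395/677 12012/677 13722/677]
step 1: x̄ = F·x = [19133/677, 19331/677, 25842/677]
step 1: P̄ = F·P·Fᵀ + Q = [58319/677 36993/677 60198/677; 36993/677 82437/677 83820/677; 60198/677 83820/677 100967/677]
step 1: y = z − H·x̄ = [-23217/677]
step 1: S = H·P̄·Hᵀ + R = [562196/677]
step 1: K = P̄·Hᵀ·S⁻¹ = [31044/140549; -13128/140549; 30101/562196]
step 1: x' = x̄ + K·y = [2907497/140549, 4463435/140549, 20427495/562196]
step 1: P' = (I − K·H)·P̄ = [6413231/140549 10087905/140549 11117154/140549; 10087905/140549 16096101/140549 17985204/140549; 11117154/140549 17985204/140549 82506903/562196]

step 0: x' = [6810/677, 9716/677, 10015/677], P' = [6398/677 8754/677 7395/677; 8754/677 12888/677 12012/677; 7395/677 12012/677 13722/677]
step 1: x' = [2907497/140549, 4463435/140549, 20427495/562196], P' = [6413231/140549 10087905/140549 11117154/140549; 10087905/140549 16096101/140549 17985204/140549; 11117154/140549 17985204/140549 82506903/562196]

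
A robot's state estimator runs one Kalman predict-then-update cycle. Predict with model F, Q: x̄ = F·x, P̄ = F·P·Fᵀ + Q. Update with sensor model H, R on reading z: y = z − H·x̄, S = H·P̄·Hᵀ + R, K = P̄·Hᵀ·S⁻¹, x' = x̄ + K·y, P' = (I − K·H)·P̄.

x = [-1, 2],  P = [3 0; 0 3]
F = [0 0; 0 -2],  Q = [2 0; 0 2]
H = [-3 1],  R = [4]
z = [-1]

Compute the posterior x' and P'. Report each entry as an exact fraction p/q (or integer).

x' = [-1/2, -17/6]
P' = [1 7/3; 7/3 77/9]

x̄ = F·x = [0, -4]
P̄ = F·P·Fᵀ + Q = [2 0; 0 14]
y = z − H·x̄ = [3]
S = H·P̄·Hᵀ + R = [36]
K = P̄·Hᵀ·S⁻¹ = [-1/6; 7/18]
x' = x̄ + K·y = [-1/2, -17/6]
P' = (I − K·H)·P̄ = [1 7/3; 7/3 77/9]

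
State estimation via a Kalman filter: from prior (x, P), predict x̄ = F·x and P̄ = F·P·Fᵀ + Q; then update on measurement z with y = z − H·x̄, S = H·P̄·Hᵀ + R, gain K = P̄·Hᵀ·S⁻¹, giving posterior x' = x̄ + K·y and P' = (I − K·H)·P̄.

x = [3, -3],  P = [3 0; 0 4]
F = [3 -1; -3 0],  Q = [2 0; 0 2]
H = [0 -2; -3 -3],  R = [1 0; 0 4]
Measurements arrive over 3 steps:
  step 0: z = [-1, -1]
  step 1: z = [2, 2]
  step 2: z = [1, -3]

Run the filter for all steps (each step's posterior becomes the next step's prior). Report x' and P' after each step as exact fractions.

step 0: x̄ = F·x = [12, -9]
step 0: P̄ = F·P·Fᵀ + Q = [33 -27; -27 29]
step 0: y = z − H·x̄ = [-19, 8]
step 0: S = H·P̄·Hᵀ + R = [117 12; 12 76]
step 0: K = P̄·Hᵀ·S⁻¹ = [40/81 -17/54; -1084/2187 -1/1458]
step 0: x' = x̄ + K·y = [8/81, 901/2187]
step 0: P' = (I − K·H)·P̄ = [2/3 -20/81; -20/81 542/2187]
step 1: x̄ = F·x = [-253/2187, -8/27]
step 1: P̄ = F·P·Fᵀ + Q = [21278/2187 -182/27; -182/27 8]
step 1: y = z − H·x̄ = [38/27, 557/729]
step 1: S = H·P̄·Hᵀ + R = [33 68/9; 68/9 10262/243]
step 1: K = P̄·Hᵀ·S⁻¹ = [77404/162387 -16108/54129; -78628/162387 -51/18043]
step 1: x' = x̄ + K·y = [53231/162387, -159127/162387]
step 1: P' = (I − K·H)·P̄ = [34378/54129 -38702/162387; -38702/162387 39314/162387]
step 2: x̄ = F·x = [318820/162387, -53231/54129]
step 2: P̄ = F·P·Fᵀ + Q = [1524506/162387 -348104/54129; -348104/54129 139220/18043]
step 2: y = z − H·x̄ = [-52333/54129, -3260/54129]
step 2: S = H·P̄·Hᵀ + R = [574923/18043 139112/18043; 139112/18043 761034/18043]
step 2: K = P̄·Hᵀ·S⁻¹ = [16533800/34765599 -10334353/34765599; -5604008/11588533 -34778/11588533]
step 2: x' = x̄ + K·y = [158681080/104296797, -17928353/34765599]
step 2: P' = (I − K·H)·P̄ = [66138112/104296797 -8266900/34765599; -8266900/34765599 2802004/11588533]

step 0: x' = [8/81, 901/2187], P' = [2/3 -20/81; -20/81 542/2187]
step 1: x' = [53231/162387, -159127/162387], P' = [34378/54129 -38702/162387; -38702/162387 39314/162387]
step 2: x' = [158681080/104296797, -17928353/34765599], P' = [66138112/104296797 -8266900/34765599; -8266900/34765599 2802004/11588533]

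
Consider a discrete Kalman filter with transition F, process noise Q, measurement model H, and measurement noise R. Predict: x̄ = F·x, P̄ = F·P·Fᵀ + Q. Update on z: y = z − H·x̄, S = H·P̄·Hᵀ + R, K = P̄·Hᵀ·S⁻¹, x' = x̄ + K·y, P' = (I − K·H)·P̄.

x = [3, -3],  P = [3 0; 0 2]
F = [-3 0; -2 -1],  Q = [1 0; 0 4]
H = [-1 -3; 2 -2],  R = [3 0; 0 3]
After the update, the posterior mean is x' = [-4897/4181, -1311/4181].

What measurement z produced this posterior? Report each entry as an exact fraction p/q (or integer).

z = [2, -1]

x̄ = F·x = [-9, -3]
P̄ = F·P·Fᵀ + Q = [28 18; 18 18]
S = H·P̄·Hᵀ + R = [301 -20; -20 43]
K = P̄·Hᵀ·S⁻¹ = [-1042/4181 1460/4181; -1032/4181 -480/4181]
x' − x̄ = [32732/4181, 11232/4181] = K·y
y = (KᵀK)⁻¹·Kᵀ·(x' − x̄) = [-16, 11]
z = y + H·x̄ = [-16, 11] + [18, -12] = [2, -1]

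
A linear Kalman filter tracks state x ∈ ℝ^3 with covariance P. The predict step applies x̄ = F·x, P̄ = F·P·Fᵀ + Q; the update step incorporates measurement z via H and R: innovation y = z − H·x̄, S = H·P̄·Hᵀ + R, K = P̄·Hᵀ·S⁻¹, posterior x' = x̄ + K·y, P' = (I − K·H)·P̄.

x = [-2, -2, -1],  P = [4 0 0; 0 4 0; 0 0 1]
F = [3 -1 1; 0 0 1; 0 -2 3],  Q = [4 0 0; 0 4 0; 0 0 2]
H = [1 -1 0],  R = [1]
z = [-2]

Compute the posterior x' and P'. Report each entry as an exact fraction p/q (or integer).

x̄ = F·x = [-5, -1, 1]
P̄ = F·P·Fᵀ + Q = [45 1 11; 1 5 3; 11 3 27]
y = z − H·x̄ = [2]
S = H·P̄·Hᵀ + R = [49]
K = P̄·Hᵀ·S⁻¹ = [44/49; -4/49; 8/49]
x' = x̄ + K·y = [-157/49, -57/49, 65/49]
P' = (I − K·H)·P̄ = [269/49 225/49 187/49; 225/49 229/49 179/49; 187/49 179/49 1259/49]

x' = [-157/49, -57/49, 65/49]
P' = [269/49 225/49 187/49; 225/49 229/49 179/49; 187/49 179/49 1259/49]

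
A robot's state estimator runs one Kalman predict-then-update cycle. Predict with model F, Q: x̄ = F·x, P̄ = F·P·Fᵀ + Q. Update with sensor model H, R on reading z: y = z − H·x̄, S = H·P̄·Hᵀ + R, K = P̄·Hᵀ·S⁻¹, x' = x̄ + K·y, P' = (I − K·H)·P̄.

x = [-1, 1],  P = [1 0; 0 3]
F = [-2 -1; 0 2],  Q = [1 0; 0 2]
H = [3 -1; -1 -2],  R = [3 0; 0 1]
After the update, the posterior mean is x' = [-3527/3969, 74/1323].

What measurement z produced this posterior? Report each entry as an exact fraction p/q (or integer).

z = [-3, 1]

x̄ = F·x = [1, 2]
P̄ = F·P·Fᵀ + Q = [8 -6; -6 14]
S = H·P̄·Hᵀ + R = [125 34; 34 41]
K = P̄·Hᵀ·S⁻¹ = [1094/3969 -520/3969; -188/1323 -554/1323]
x' − x̄ = [-7496/3969, -2572/1323] = K·y
y = (KᵀK)⁻¹·Kᵀ·(x' − x̄) = [-4, 6]
z = y + H·x̄ = [-4, 6] + [1, -5] = [-3, 1]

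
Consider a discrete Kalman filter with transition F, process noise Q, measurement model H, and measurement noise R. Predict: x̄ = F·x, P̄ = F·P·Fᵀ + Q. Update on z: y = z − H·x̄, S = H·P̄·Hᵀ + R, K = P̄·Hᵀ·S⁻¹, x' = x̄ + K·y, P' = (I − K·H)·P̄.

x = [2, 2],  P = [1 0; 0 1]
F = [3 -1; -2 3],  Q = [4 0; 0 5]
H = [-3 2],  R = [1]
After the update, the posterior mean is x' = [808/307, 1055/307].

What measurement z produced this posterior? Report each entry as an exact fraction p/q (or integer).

x̄ = F·x = [4, 2]
P̄ = F·P·Fᵀ + Q = [14 -9; -9 18]
S = H·P̄·Hᵀ + R = [307]
K = P̄·Hᵀ·S⁻¹ = [-60/307; 63/307]
x' − x̄ = [-420/307, 441/307] = K·y
y = (KᵀK)⁻¹·Kᵀ·(x' − x̄) = [7]
z = y + H·x̄ = [7] + [-8] = [-1]

z = [-1]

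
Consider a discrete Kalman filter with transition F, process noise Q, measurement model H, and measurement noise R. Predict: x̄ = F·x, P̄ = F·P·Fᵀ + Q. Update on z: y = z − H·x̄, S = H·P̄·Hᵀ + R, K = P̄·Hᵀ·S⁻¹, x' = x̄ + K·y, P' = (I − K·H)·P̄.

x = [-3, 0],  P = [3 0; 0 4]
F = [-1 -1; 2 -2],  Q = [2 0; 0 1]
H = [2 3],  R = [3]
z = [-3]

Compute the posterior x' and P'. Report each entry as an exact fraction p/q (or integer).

x̄ = F·x = [3, -6]
P̄ = F·P·Fᵀ + Q = [9 2; 2 29]
y = z − H·x̄ = [9]
S = H·P̄·Hᵀ + R = [324]
K = P̄·Hᵀ·S⁻¹ = [2/27; 91/324]
x' = x̄ + K·y = [11/3, -125/36]
P' = (I − K·H)·P̄ = [65/9 -128/27; -128/27 1115/324]

x' = [11/3, -125/36]
P' = [65/9 -128/27; -128/27 1115/324]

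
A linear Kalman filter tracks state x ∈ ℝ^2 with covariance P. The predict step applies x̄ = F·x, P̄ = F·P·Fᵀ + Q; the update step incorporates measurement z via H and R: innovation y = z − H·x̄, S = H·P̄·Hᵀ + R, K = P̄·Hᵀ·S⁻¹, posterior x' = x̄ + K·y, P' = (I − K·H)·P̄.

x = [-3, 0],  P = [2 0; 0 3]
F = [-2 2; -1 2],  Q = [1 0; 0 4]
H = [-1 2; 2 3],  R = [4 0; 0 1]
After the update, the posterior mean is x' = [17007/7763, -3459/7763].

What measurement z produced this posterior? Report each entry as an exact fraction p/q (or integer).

x̄ = F·x = [6, 3]
P̄ = F·P·Fᵀ + Q = [21 16; 16 18]
S = H·P̄·Hᵀ + R = [33 82; 82 439]
K = P̄·Hᵀ·S⁻¹ = [-2551/7763 2068/7763; 1728/7763 1198/7763]
x' − x̄ = [-29571/7763, -26748/7763] = K·y
y = (KᵀK)⁻¹·Kᵀ·(x' − x̄) = [-3, -18]
z = y + H·x̄ = [-3, -18] + [0, 21] = [-3, 3]

z = [-3, 3]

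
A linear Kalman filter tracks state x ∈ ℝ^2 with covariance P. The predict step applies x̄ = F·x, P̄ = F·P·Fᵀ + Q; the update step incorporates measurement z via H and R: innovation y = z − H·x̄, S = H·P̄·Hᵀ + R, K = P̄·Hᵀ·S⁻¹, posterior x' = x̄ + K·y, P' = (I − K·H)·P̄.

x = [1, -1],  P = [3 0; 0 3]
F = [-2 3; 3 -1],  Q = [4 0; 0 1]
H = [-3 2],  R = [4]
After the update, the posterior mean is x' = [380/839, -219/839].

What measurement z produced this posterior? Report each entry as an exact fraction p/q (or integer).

z = [-2]

x̄ = F·x = [-5, 4]
P̄ = F·P·Fᵀ + Q = [43 -27; -27 31]
S = H·P̄·Hᵀ + R = [839]
K = P̄·Hᵀ·S⁻¹ = [-183/839; 143/839]
x' − x̄ = [4575/839, -3575/839] = K·y
y = (KᵀK)⁻¹·Kᵀ·(x' − x̄) = [-25]
z = y + H·x̄ = [-25] + [23] = [-2]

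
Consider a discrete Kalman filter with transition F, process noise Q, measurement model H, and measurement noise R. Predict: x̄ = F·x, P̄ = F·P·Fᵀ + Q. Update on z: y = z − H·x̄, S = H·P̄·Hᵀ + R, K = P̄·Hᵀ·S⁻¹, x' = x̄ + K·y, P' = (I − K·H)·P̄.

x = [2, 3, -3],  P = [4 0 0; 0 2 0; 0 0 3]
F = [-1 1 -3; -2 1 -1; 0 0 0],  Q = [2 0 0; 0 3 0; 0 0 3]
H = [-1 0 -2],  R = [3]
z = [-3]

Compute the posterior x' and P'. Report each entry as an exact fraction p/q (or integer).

x' = [51/10, -33/50, -21/25]
P' = [21/2 57/10 -21/5; 57/10 839/50 -57/25; -21/5 -57/25 57/25]

x̄ = F·x = [10, 2, 0]
P̄ = F·P·Fᵀ + Q = [35 19 0; 19 24 0; 0 0 3]
y = z − H·x̄ = [7]
S = H·P̄·Hᵀ + R = [50]
K = P̄·Hᵀ·S⁻¹ = [-7/10; -19/50; -3/25]
x' = x̄ + K·y = [51/10, -33/50, -21/25]
P' = (I − K·H)·P̄ = [21/2 57/10 -21/5; 57/10 839/50 -57/25; -21/5 -57/25 57/25]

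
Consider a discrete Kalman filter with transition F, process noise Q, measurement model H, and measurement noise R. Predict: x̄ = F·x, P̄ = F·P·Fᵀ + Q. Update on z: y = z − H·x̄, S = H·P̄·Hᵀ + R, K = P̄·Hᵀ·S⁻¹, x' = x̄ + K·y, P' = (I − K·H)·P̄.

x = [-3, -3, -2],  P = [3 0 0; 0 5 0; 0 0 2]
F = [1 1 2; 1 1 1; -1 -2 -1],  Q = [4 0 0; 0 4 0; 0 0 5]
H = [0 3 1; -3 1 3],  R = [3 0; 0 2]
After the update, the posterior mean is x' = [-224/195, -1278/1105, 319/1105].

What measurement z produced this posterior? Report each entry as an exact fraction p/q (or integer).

z = [-3, 3]

x̄ = F·x = [-10, -8, 11]
P̄ = F·P·Fᵀ + Q = [20 12 -17; 12 14 -15; -17 -15 30]
S = H·P̄·Hᵀ + R = [69 -75; -75 610]
K = P̄·Hᵀ·S⁻¹ = [49/429 -106/715; 763/2431 -866/12155; 20/2431 2523/12155]
x' − x̄ = [1726/195, 7562/1105, -11836/1105] = K·y
y = (KᵀK)⁻¹·Kᵀ·(x' − x̄) = [10, -52]
z = y + H·x̄ = [10, -52] + [-13, 55] = [-3, 3]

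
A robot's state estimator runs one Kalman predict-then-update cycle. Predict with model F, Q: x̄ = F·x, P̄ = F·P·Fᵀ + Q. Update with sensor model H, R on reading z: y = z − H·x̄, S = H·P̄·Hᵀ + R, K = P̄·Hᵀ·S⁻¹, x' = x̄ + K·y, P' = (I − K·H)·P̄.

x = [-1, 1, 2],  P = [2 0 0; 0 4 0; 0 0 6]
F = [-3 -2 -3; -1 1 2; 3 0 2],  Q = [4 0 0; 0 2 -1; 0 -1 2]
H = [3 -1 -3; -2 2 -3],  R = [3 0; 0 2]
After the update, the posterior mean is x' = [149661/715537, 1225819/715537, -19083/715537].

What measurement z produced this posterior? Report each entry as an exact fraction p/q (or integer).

x̄ = F·x = [-5, 6, 1]
P̄ = F·P·Fᵀ + Q = [92 -38 -54; -38 32 17; -54 17 44]
S = H·P̄·Hᵀ + R = [2561 -413; -413 346]
K = P̄·Hᵀ·S⁻¹ = [124222/715537 -54390/715537; -31405/715537 146568/715537; -103476/715537 -102833/715537]
x' − x̄ = [3727346/715537, -3067403/715537, -734620/715537] = K·y
y = (KᵀK)⁻¹·Kᵀ·(x' − x̄) = [23, -16]
z = y + H·x̄ = [23, -16] + [-24, 19] = [-1, 3]

z = [-1, 3]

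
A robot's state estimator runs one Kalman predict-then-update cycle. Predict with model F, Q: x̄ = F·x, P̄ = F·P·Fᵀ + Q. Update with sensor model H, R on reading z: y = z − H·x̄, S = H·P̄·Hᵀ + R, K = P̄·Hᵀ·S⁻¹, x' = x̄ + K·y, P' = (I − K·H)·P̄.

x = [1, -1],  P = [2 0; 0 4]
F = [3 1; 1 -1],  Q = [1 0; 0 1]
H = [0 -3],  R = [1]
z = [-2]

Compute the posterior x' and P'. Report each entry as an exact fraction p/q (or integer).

x̄ = F·x = [2, 2]
P̄ = F·P·Fᵀ + Q = [23 2; 2 7]
y = z − H·x̄ = [4]
S = H·P̄·Hᵀ + R = [64]
K = P̄·Hᵀ·S⁻¹ = [-3/32; -21/64]
x' = x̄ + K·y = [13/8, 11/16]
P' = (I − K·H)·P̄ = [359/16 1/32; 1/32 7/64]

x' = [13/8, 11/16]
P' = [359/16 1/32; 1/32 7/64]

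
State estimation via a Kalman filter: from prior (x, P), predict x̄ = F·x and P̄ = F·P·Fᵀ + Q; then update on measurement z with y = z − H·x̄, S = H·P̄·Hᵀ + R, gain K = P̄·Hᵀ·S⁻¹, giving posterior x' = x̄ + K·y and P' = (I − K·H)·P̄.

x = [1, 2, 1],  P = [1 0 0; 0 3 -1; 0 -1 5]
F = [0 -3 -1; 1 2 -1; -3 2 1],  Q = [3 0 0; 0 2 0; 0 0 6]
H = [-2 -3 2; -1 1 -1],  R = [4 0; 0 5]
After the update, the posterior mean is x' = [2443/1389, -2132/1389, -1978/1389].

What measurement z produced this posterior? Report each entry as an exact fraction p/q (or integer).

x̄ = F·x = [-7, 4, 2]
P̄ = F·P·Fᵀ + Q = [29 -14 -18; -14 24 4; -18 4 28]
S = H·P̄·Hᵀ + R = [376 -64; -64 70]
K = P̄·Hᵀ·S⁻¹ = [-655/2778 -1591/2778; -43/2778 655/1389; 326/1389 179/1389]
x' − x̄ = [12166/1389, -7688/1389, -4756/1389] = K·y
y = (KᵀK)⁻¹·Kᵀ·(x' − x̄) = [-8, -12]
z = y + H·x̄ = [-8, -12] + [6, 9] = [-2, -3]

z = [-2, -3]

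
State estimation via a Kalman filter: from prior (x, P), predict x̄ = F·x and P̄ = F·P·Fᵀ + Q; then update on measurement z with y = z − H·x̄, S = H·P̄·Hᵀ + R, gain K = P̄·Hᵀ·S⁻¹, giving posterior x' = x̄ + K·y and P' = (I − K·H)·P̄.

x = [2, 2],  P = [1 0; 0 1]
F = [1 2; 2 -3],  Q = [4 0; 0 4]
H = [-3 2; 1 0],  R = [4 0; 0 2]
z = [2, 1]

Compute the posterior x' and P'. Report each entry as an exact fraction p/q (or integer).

x' = [658/493, 1391/493]
P' = [584/493 806/493; 806/493 1575/493]

x̄ = F·x = [6, -2]
P̄ = F·P·Fᵀ + Q = [9 -4; -4 17]
y = z − H·x̄ = [24, -5]
S = H·P̄·Hᵀ + R = [201 -35; -35 11]
K = P̄·Hᵀ·S⁻¹ = [-35/493 292/493; 183/493 403/493]
x' = x̄ + K·y = [658/493, 1391/493]
P' = (I − K·H)·P̄ = [584/493 806/493; 806/493 1575/493]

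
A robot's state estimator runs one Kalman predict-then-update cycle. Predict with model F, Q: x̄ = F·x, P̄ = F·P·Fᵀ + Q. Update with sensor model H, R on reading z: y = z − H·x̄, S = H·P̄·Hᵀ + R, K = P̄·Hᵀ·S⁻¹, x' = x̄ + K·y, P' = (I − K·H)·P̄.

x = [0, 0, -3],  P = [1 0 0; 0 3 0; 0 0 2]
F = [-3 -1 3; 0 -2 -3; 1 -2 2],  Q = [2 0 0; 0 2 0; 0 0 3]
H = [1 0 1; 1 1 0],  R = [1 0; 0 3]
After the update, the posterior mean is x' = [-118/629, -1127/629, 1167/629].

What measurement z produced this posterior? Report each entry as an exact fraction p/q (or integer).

x̄ = F·x = [-9, 9, -6]
P̄ = F·P·Fᵀ + Q = [32 -12 15; -12 32 0; 15 0 24]
S = H·P̄·Hᵀ + R = [87 35; 35 43]
K = P̄·Hᵀ·S⁻¹ = [1321/2516 95/2516; -304/629 540/629; 288/629 -15/629]
x' − x̄ = [5543/629, -6788/629, 4941/629] = K·y
y = (KᵀK)⁻¹·Kᵀ·(x' − x̄) = [17, -3]
z = y + H·x̄ = [17, -3] + [-15, 0] = [2, -3]

z = [2, -3]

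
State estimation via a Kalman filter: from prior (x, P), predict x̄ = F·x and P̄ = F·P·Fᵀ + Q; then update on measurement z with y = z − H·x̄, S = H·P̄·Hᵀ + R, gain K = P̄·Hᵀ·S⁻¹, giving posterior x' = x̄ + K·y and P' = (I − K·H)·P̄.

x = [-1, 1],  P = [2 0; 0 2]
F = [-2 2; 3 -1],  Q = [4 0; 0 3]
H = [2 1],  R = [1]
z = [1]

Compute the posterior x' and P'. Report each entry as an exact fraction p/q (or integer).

x' = [11/5, -133/40]
P' = [28/5 -53/5; -53/5 839/40]

x̄ = F·x = [4, -4]
P̄ = F·P·Fᵀ + Q = [20 -16; -16 23]
y = z − H·x̄ = [-3]
S = H·P̄·Hᵀ + R = [40]
K = P̄·Hᵀ·S⁻¹ = [3/5; -9/40]
x' = x̄ + K·y = [11/5, -133/40]
P' = (I − K·H)·P̄ = [28/5 -53/5; -53/5 839/40]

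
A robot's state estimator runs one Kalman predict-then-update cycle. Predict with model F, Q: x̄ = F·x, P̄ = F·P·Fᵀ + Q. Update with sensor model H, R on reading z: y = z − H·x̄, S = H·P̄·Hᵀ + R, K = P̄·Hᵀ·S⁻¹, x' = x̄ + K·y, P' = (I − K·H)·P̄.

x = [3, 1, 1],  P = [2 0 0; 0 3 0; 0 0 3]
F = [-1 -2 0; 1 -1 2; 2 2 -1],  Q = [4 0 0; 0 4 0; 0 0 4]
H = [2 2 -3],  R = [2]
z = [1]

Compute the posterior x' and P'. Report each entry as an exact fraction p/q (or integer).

x̄ = F·x = [-5, 4, 7]
P̄ = F·P·Fᵀ + Q = [18 4 -16; 4 21 -8; -16 -8 27]
y = z − H·x̄ = [24]
S = H·P̄·Hᵀ + R = [721]
K = P̄·Hᵀ·S⁻¹ = [92/721; 74/721; -129/721]
x' = x̄ + K·y = [-1397/721, 4660/721, 1951/721]
P' = (I − K·H)·P̄ = [4514/721 -3924/721 332/721; -3924/721 9665/721 3778/721; 332/721 3778/721 2826/721]

x' = [-1397/721, 4660/721, 1951/721]
P' = [4514/721 -3924/721 332/721; -3924/721 9665/721 3778/721; 332/721 3778/721 2826/721]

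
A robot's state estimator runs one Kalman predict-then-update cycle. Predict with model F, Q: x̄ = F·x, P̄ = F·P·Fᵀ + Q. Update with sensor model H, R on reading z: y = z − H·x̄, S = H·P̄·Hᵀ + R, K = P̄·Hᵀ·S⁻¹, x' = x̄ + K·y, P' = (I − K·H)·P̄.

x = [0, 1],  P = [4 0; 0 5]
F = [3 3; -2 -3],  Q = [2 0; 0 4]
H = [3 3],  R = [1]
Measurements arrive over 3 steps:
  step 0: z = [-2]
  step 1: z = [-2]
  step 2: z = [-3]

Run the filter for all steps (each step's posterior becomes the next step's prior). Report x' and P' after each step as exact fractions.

step 0: x' = [27/13, -249/91], P' = [827/13 -825/13; -825/13 5771/91]
step 1: x' = [-59244/28553, 80667/57106], P' = [82864/28553 -82752/28553; -82752/28553 171615/57106]
step 2: x' = [-12393/7094, 5205/7094], P' = [11809685/4632382 -11694801/4632382; -11694801/4632382 12088281/4632382]

step 0: x̄ = F·x = [3, -3]
step 0: P̄ = F·P·Fᵀ + Q = [83 -69; -69 65]
step 0: y = z − H·x̄ = [-2]
step 0: S = H·P̄·Hᵀ + R = [91]
step 0: K = P̄·Hᵀ·S⁻¹ = [6/13; -12/91]
step 0: x' = x̄ + K·y = [27/13, -249/91]
step 0: P' = (I − K·H)·P̄ = [827/13 -825/13; -825/13 5771/91]
step 1: x̄ = F·x = [-180/91, 369/91]
step 1: P̄ = F·P·Fᵀ + Q = [272/91 -48/91; -48/91 6159/91]
step 1: y = z − H·x̄ = [-107/13]
step 1: S = H·P̄·Hᵀ + R = [8158/13]
step 1: K = P̄·Hᵀ·S⁻¹ = [48/4079; 2619/8158]
step 1: x' = x̄ + K·y = [-59244/28553, 80667/57106]
step 1: P' = (I − K·H)·P̄ = [82864/28553 -82752/28553; -82752/28553 171615/57106]
step 2: x̄ = F·x = [-16209/8158, -5025/57106]
step 2: P̄ = F·P·Fᵀ + Q = [24461/8158 -8049/8158; -8049/8158 449823/57106]
step 2: y = z − H·x̄ = [92073/28553]
step 2: S = H·P̄·Hᵀ + R = [2316191/28553]
step 2: K = P̄·Hᵀ·S⁻¹ = [172326/2316191; 590220/2316191]
step 2: x' = x̄ + K·y = [-12393/7094, 5205/7094]
step 2: P' = (I − K·H)·P̄ = [11809685/4632382 -11694801/4632382; -11694801/4632382 12088281/4632382]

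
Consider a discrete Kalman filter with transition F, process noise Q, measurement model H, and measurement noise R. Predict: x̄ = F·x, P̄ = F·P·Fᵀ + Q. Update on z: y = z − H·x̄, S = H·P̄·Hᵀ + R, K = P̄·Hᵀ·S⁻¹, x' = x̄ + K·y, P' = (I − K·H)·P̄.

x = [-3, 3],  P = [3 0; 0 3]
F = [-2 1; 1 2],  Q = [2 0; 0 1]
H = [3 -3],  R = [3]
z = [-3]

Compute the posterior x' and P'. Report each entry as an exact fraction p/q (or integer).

x̄ = F·x = [9, 3]
P̄ = F·P·Fᵀ + Q = [17 0; 0 16]
y = z − H·x̄ = [-21]
S = H·P̄·Hᵀ + R = [300]
K = P̄·Hᵀ·S⁻¹ = [17/100; -4/25]
x' = x̄ + K·y = [543/100, 159/25]
P' = (I − K·H)·P̄ = [833/100 204/25; 204/25 208/25]

x' = [543/100, 159/25]
P' = [833/100 204/25; 204/25 208/25]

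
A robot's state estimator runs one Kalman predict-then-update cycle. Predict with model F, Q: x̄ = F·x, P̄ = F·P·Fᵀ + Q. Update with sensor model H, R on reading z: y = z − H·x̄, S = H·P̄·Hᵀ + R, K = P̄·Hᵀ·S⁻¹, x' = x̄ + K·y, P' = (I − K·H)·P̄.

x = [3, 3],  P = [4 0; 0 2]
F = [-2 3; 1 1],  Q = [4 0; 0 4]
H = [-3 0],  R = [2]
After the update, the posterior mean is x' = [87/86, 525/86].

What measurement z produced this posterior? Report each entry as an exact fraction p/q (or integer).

z = [-3]

x̄ = F·x = [3, 6]
P̄ = F·P·Fᵀ + Q = [38 -2; -2 10]
S = H·P̄·Hᵀ + R = [344]
K = P̄·Hᵀ·S⁻¹ = [-57/172; 3/172]
x' − x̄ = [-171/86, 9/86] = K·y
y = (KᵀK)⁻¹·Kᵀ·(x' − x̄) = [6]
z = y + H·x̄ = [6] + [-9] = [-3]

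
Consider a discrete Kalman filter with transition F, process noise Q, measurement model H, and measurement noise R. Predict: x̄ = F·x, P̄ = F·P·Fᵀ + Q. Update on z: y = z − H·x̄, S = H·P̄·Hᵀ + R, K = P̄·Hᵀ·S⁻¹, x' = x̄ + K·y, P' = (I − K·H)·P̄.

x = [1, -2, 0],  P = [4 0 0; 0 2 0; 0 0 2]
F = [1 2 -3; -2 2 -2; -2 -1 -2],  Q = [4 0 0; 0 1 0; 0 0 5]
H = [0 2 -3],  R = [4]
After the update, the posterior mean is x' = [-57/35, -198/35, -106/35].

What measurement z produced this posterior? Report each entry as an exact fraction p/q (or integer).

z = [-2]

x̄ = F·x = [-3, -6, 0]
P̄ = F·P·Fᵀ + Q = [34 12 0; 12 33 20; 0 20 31]
S = H·P̄·Hᵀ + R = [175]
K = P̄·Hᵀ·S⁻¹ = [24/175; 6/175; -53/175]
x' − x̄ = [48/35, 12/35, -106/35] = K·y
y = (KᵀK)⁻¹·Kᵀ·(x' − x̄) = [10]
z = y + H·x̄ = [10] + [-12] = [-2]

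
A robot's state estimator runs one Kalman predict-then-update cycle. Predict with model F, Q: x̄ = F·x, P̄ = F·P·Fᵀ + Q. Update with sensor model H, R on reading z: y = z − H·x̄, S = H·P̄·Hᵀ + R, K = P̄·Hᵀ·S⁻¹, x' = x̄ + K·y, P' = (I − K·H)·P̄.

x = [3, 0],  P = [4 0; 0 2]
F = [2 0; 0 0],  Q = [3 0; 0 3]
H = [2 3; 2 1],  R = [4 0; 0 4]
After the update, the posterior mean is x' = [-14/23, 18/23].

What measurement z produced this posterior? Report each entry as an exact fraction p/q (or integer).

z = [2, -2]

x̄ = F·x = [6, 0]
P̄ = F·P·Fᵀ + Q = [19 0; 0 3]
S = H·P̄·Hᵀ + R = [107 85; 85 83]
K = P̄·Hᵀ·S⁻¹ = [-19/414 209/414; 41/138 -37/138]
x' − x̄ = [-152/23, 18/23] = K·y
y = (KᵀK)⁻¹·Kᵀ·(x' − x̄) = [-10, -14]
z = y + H·x̄ = [-10, -14] + [12, 12] = [2, -2]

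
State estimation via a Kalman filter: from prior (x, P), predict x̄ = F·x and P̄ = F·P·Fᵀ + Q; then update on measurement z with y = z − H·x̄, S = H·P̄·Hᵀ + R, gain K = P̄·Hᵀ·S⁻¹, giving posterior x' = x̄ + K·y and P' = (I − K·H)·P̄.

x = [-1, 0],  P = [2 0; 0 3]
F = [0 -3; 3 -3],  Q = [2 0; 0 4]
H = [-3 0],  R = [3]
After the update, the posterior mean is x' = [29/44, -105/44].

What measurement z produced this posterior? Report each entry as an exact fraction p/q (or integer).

z = [-2]

x̄ = F·x = [0, -3]
P̄ = F·P·Fᵀ + Q = [29 27; 27 49]
S = H·P̄·Hᵀ + R = [264]
K = P̄·Hᵀ·S⁻¹ = [-29/88; -27/88]
x' − x̄ = [29/44, 27/44] = K·y
y = (KᵀK)⁻¹·Kᵀ·(x' − x̄) = [-2]
z = y + H·x̄ = [-2] + [0] = [-2]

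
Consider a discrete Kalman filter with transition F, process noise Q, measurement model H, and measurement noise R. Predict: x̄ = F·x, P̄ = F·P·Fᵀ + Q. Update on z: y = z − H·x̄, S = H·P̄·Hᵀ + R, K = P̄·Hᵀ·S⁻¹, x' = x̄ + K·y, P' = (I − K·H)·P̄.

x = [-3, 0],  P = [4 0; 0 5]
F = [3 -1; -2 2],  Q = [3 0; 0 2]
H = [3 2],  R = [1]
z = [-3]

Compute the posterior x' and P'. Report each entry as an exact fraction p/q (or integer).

x̄ = F·x = [-9, 6]
P̄ = F·P·Fᵀ + Q = [44 -34; -34 38]
y = z − H·x̄ = [12]
S = H·P̄·Hᵀ + R = [141]
K = P̄·Hᵀ·S⁻¹ = [64/141; -26/141]
x' = x̄ + K·y = [-167/47, 178/47]
P' = (I − K·H)·P̄ = [2108/141 -3130/141; -3130/141 4682/141]

x' = [-167/47, 178/47]
P' = [2108/141 -3130/141; -3130/141 4682/141]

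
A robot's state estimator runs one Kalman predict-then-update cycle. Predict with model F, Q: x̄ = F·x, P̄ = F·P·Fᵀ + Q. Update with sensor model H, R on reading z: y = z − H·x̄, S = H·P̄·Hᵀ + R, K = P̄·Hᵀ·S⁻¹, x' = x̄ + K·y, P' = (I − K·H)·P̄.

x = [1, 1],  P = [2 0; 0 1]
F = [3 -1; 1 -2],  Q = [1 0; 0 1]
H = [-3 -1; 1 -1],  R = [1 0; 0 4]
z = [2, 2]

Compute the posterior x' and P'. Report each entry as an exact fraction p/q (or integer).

x' = [-6/2171, -4256/2171]
P' = [460/2171 -804/2171; -804/2171 2840/2171]

x̄ = F·x = [2, -1]
P̄ = F·P·Fᵀ + Q = [20 8; 8 7]
y = z − H·x̄ = [7, -1]
S = H·P̄·Hᵀ + R = [236 -37; -37 15]
K = P̄·Hᵀ·S⁻¹ = [-576/2171 316/2171; -428/2171 -911/2171]
x' = x̄ + K·y = [-6/2171, -4256/2171]
P' = (I − K·H)·P̄ = [460/2171 -804/2171; -804/2171 2840/2171]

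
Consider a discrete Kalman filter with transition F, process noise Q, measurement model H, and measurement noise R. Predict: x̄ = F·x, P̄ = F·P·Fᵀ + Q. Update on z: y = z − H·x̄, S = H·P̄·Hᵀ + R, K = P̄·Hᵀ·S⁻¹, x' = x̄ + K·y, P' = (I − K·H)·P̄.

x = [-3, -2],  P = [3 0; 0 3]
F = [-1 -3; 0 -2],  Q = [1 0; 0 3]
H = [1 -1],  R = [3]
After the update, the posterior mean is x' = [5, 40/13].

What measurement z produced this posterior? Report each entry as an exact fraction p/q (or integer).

z = [1]

x̄ = F·x = [9, 4]
P̄ = F·P·Fᵀ + Q = [31 18; 18 15]
S = H·P̄·Hᵀ + R = [13]
K = P̄·Hᵀ·S⁻¹ = [1; 3/13]
x' − x̄ = [-4, -12/13] = K·y
y = (KᵀK)⁻¹·Kᵀ·(x' − x̄) = [-4]
z = y + H·x̄ = [-4] + [5] = [1]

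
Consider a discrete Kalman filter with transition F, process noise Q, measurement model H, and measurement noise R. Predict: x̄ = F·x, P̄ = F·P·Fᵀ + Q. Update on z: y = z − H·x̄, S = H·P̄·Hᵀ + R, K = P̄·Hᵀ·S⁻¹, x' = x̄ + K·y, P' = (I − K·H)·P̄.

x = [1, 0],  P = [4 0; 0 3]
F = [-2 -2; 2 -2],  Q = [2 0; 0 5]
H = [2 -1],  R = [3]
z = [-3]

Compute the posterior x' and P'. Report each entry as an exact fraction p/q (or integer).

x' = [-38/43, 221/172]
P' = [266/43 484/43; 484/43 3995/172]

x̄ = F·x = [-2, 2]
P̄ = F·P·Fᵀ + Q = [30 -4; -4 33]
y = z − H·x̄ = [3]
S = H·P̄·Hᵀ + R = [172]
K = P̄·Hᵀ·S⁻¹ = [16/43; -41/172]
x' = x̄ + K·y = [-38/43, 221/172]
P' = (I − K·H)·P̄ = [266/43 484/43; 484/43 3995/172]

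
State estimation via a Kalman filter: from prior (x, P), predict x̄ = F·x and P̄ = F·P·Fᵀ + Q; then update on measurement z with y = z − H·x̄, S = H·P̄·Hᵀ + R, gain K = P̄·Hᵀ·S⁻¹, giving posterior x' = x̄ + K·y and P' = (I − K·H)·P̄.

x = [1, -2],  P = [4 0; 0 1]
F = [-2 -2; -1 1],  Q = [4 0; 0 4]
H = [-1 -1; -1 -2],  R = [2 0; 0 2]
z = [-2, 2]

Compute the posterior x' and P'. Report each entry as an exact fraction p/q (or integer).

x̄ = F·x = [2, -3]
P̄ = F·P·Fᵀ + Q = [24 6; 6 9]
y = z − H·x̄ = [-3, -2]
S = H·P̄·Hᵀ + R = [47 60; 60 86]
K = P̄·Hᵀ·S⁻¹ = [-210/221 54/221; 75/221 -114/221]
x' = x̄ + K·y = [964/221, -660/221]
P' = (I − K·H)·P̄ = [948/221 -528/221; -528/221 378/221]

x' = [964/221, -660/221]
P' = [948/221 -528/221; -528/221 378/221]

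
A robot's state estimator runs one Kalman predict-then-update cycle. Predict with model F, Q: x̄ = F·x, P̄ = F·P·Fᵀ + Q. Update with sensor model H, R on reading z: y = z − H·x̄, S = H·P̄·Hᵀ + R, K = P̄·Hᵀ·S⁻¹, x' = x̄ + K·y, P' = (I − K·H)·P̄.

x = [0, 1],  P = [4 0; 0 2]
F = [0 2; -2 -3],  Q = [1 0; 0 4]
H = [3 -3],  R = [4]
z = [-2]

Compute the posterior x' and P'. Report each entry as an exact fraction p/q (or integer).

x' = [215/643, 621/643]
P' = [1818/643 1734/643; 1734/643 1934/643]

x̄ = F·x = [2, -3]
P̄ = F·P·Fᵀ + Q = [9 -12; -12 38]
y = z − H·x̄ = [-17]
S = H·P̄·Hᵀ + R = [643]
K = P̄·Hᵀ·S⁻¹ = [63/643; -150/643]
x' = x̄ + K·y = [215/643, 621/643]
P' = (I − K·H)·P̄ = [1818/643 1734/643; 1734/643 1934/643]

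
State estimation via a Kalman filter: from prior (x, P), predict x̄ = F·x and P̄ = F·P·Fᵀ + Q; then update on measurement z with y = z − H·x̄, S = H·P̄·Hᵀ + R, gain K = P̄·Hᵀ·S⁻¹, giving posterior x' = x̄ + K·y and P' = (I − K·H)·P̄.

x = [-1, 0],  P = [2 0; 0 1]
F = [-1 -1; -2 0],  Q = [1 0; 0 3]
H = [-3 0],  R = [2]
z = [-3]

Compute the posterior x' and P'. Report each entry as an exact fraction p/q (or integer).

x̄ = F·x = [1, 2]
P̄ = F·P·Fᵀ + Q = [4 4; 4 11]
y = z − H·x̄ = [0]
S = H·P̄·Hᵀ + R = [38]
K = P̄·Hᵀ·S⁻¹ = [-6/19; -6/19]
x' = x̄ + K·y = [1, 2]
P' = (I − K·H)·P̄ = [4/19 4/19; 4/19 137/19]

x' = [1, 2]
P' = [4/19 4/19; 4/19 137/19]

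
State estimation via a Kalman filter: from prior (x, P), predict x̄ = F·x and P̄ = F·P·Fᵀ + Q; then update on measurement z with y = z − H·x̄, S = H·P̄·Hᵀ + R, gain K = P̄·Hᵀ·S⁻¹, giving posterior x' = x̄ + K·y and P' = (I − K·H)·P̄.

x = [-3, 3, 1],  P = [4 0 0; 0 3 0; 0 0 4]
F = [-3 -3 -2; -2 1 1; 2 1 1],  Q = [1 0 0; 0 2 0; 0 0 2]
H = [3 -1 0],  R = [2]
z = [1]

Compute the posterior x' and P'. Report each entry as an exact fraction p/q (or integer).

x' = [2551/705, 6982/705, -1116/235]
P' = [2111/705 5867/705 -781/235; 5867/705 17609/705 -2267/235; -781/235 -2267/235 1543/235]

x̄ = F·x = [-2, 10, -2]
P̄ = F·P·Fᵀ + Q = [80 7 -41; 7 25 -9; -41 -9 25]
y = z − H·x̄ = [17]
S = H·P̄·Hᵀ + R = [705]
K = P̄·Hᵀ·S⁻¹ = [233/705; -4/705; -38/235]
x' = x̄ + K·y = [2551/705, 6982/705, -1116/235]
P' = (I − K·H)·P̄ = [2111/705 5867/705 -781/235; 5867/705 17609/705 -2267/235; -781/235 -2267/235 1543/235]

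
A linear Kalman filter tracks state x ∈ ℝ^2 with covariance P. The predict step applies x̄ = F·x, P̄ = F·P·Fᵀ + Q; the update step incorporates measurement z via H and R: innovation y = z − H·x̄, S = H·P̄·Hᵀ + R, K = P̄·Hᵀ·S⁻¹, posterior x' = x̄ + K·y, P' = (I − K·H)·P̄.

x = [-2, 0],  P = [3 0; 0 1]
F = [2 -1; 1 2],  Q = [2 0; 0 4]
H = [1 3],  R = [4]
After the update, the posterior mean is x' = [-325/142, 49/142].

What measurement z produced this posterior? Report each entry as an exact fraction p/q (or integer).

x̄ = F·x = [-4, -2]
P̄ = F·P·Fᵀ + Q = [15 4; 4 11]
S = H·P̄·Hᵀ + R = [142]
K = P̄·Hᵀ·S⁻¹ = [27/142; 37/142]
x' − x̄ = [243/142, 333/142] = K·y
y = (KᵀK)⁻¹·Kᵀ·(x' − x̄) = [9]
z = y + H·x̄ = [9] + [-10] = [-1]

z = [-1]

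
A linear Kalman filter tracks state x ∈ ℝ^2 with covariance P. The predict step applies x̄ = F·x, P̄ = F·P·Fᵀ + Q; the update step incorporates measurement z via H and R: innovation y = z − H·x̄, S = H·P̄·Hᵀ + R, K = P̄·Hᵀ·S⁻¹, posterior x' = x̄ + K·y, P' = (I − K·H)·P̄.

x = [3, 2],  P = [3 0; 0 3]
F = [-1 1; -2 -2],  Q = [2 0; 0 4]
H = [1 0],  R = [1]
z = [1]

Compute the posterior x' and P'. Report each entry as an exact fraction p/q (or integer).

x̄ = F·x = [-1, -10]
P̄ = F·P·Fᵀ + Q = [8 0; 0 28]
y = z − H·x̄ = [2]
S = H·P̄·Hᵀ + R = [9]
K = P̄·Hᵀ·S⁻¹ = [8/9; 0]
x' = x̄ + K·y = [7/9, -10]
P' = (I − K·H)·P̄ = [8/9 0; 0 28]

x' = [7/9, -10]
P' = [8/9 0; 0 28]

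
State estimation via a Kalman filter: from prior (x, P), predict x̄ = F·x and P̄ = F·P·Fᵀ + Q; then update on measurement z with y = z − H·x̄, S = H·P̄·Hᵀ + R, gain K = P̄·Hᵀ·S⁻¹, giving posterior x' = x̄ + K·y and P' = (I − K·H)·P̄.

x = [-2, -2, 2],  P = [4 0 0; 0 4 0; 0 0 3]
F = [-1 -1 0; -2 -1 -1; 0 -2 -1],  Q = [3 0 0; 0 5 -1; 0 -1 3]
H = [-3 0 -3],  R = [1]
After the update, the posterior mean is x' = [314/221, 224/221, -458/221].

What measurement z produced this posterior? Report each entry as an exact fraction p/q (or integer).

x̄ = F·x = [4, 4, 2]
P̄ = F·P·Fᵀ + Q = [11 12 8; 12 28 10; 8 10 22]
S = H·P̄·Hᵀ + R = [442]
K = P̄·Hᵀ·S⁻¹ = [-57/442; -33/221; -45/221]
x' − x̄ = [-570/221, -660/221, -900/221] = K·y
y = (KᵀK)⁻¹·Kᵀ·(x' − x̄) = [20]
z = y + H·x̄ = [20] + [-18] = [2]

z = [2]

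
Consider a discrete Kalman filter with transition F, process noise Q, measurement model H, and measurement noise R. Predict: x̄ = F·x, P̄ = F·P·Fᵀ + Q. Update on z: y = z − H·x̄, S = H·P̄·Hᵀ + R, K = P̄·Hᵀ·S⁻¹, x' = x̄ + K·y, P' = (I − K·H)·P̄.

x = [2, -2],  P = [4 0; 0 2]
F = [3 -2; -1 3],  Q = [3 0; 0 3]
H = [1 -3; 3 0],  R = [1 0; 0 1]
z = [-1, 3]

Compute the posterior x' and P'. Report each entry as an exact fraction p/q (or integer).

x̄ = F·x = [10, -8]
P̄ = F·P·Fᵀ + Q = [47 -24; -24 25]
y = z − H·x̄ = [-35, -27]
S = H·P̄·Hᵀ + R = [417 357; 357 424]
K = P̄·Hᵀ·S⁻¹ = [119/49359 5438/16453; -5424/16453 1773/16453]
x' = x̄ + K·y = [48947/49359, 10345/16453]
P' = (I − K·H)·P̄ = [5438/49359 591/16453; 591/16453 2005/16453]

x' = [48947/49359, 10345/16453]
P' = [5438/49359 591/16453; 591/16453 2005/16453]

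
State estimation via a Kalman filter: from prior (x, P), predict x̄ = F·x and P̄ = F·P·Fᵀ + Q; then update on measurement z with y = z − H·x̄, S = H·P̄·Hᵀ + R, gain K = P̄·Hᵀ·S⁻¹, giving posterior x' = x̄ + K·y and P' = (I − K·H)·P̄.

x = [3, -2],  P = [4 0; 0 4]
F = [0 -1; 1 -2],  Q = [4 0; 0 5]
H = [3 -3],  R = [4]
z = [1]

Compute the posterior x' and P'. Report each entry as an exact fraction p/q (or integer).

x' = [2, 283/157]
P' = [8 8; 8 1324/157]

x̄ = F·x = [2, 7]
P̄ = F·P·Fᵀ + Q = [8 8; 8 25]
y = z − H·x̄ = [16]
S = H·P̄·Hᵀ + R = [157]
K = P̄·Hᵀ·S⁻¹ = [0; -51/157]
x' = x̄ + K·y = [2, 283/157]
P' = (I − K·H)·P̄ = [8 8; 8 1324/157]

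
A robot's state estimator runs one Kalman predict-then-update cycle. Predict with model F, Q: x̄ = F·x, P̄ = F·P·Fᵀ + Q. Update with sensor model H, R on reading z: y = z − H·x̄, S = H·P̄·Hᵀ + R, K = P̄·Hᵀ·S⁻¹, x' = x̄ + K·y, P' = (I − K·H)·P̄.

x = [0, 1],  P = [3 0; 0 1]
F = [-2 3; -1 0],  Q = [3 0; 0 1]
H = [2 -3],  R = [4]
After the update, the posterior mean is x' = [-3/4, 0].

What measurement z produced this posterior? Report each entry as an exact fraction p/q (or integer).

x̄ = F·x = [3, 0]
P̄ = F·P·Fᵀ + Q = [24 6; 6 4]
S = H·P̄·Hᵀ + R = [64]
K = P̄·Hᵀ·S⁻¹ = [15/32; 0]
x' − x̄ = [-15/4, 0] = K·y
y = (KᵀK)⁻¹·Kᵀ·(x' − x̄) = [-8]
z = y + H·x̄ = [-8] + [6] = [-2]

z = [-2]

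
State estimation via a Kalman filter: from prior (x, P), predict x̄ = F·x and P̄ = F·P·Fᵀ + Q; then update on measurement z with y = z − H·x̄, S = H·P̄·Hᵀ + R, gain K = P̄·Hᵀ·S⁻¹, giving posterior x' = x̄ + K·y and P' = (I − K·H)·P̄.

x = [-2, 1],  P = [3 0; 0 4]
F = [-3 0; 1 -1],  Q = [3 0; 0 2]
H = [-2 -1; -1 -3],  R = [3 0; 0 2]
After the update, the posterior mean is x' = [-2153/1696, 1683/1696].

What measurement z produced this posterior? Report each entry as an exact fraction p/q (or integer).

z = [2, -2]

x̄ = F·x = [6, -3]
P̄ = F·P·Fᵀ + Q = [30 -9; -9 9]
S = H·P̄·Hᵀ + R = [96 24; 24 59]
K = P̄·Hᵀ·S⁻¹ = [-979/1696 39/212; 321/1696 -81/212]
x' − x̄ = [-12329/1696, 6771/1696] = K·y
y = (KᵀK)⁻¹·Kᵀ·(x' − x̄) = [11, -5]
z = y + H·x̄ = [11, -5] + [-9, 3] = [2, -2]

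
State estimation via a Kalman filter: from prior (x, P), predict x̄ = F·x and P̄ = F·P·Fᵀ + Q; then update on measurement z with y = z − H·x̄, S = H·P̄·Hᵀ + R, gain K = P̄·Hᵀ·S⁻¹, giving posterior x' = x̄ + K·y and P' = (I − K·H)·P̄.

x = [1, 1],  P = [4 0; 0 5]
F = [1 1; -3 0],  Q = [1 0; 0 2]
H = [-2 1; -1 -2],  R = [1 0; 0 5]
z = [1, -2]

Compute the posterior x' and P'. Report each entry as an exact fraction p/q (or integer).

x̄ = F·x = [2, -3]
P̄ = F·P·Fᵀ + Q = [10 -12; -12 38]
y = z − H·x̄ = [8, -6]
S = H·P̄·Hᵀ + R = [127 -92; -92 119]
K = P̄·Hᵀ·S⁻¹ = [-2520/6649 -1166/6649; 1490/6649 -2424/6649]
x' = x̄ + K·y = [134/6649, 6517/6649]
P' = (I − K·H)·P̄ = [2174/6649 1828/6649; 1828/6649 5146/6649]

x' = [134/6649, 6517/6649]
P' = [2174/6649 1828/6649; 1828/6649 5146/6649]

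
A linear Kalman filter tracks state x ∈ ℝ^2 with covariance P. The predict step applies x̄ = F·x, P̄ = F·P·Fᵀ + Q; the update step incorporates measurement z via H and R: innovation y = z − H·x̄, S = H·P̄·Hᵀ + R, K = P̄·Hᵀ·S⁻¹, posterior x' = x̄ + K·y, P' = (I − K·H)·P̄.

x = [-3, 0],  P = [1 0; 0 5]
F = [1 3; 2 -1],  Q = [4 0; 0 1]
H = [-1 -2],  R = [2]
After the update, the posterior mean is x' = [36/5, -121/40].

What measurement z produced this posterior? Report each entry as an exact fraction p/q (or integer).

z = [-2]

x̄ = F·x = [-3, -6]
P̄ = F·P·Fᵀ + Q = [50 -13; -13 10]
S = H·P̄·Hᵀ + R = [40]
K = P̄·Hᵀ·S⁻¹ = [-3/5; -7/40]
x' − x̄ = [51/5, 119/40] = K·y
y = (KᵀK)⁻¹·Kᵀ·(x' − x̄) = [-17]
z = y + H·x̄ = [-17] + [15] = [-2]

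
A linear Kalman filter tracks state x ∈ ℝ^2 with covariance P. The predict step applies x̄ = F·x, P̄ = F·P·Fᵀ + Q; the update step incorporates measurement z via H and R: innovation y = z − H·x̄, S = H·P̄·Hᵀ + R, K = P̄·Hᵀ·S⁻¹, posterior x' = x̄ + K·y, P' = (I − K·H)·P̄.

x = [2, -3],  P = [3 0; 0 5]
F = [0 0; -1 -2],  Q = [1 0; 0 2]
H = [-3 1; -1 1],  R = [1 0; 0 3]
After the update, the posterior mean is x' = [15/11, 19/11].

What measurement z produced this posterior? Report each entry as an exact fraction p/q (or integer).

x̄ = F·x = [0, 4]
P̄ = F·P·Fᵀ + Q = [1 0; 0 25]
S = H·P̄·Hᵀ + R = [35 28; 28 29]
K = P̄·Hᵀ·S⁻¹ = [-59/231 7/33; 25/231 25/33]
x' − x̄ = [15/11, -25/11] = K·y
y = (KᵀK)⁻¹·Kᵀ·(x' − x̄) = [-7, -2]
z = y + H·x̄ = [-7, -2] + [4, 4] = [-3, 2]

z = [-3, 2]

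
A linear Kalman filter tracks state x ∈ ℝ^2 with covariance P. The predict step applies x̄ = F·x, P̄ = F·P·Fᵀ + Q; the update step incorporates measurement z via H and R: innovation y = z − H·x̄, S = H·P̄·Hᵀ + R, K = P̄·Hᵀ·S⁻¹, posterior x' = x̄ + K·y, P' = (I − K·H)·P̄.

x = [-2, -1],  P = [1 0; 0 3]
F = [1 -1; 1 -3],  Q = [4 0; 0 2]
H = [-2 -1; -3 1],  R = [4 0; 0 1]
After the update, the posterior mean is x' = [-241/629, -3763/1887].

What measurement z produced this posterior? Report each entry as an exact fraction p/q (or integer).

z = [3, -1]

x̄ = F·x = [-1, 1]
P̄ = F·P·Fᵀ + Q = [8 10; 10 30]
S = H·P̄·Hᵀ + R = [106 28; 28 43]
K = P̄·Hᵀ·S⁻¹ = [-121/629 -126/629; -1075/1887 700/1887]
x' − x̄ = [388/629, -5650/1887] = K·y
y = (KᵀK)⁻¹·Kᵀ·(x' − x̄) = [2, -5]
z = y + H·x̄ = [2, -5] + [1, 4] = [3, -1]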